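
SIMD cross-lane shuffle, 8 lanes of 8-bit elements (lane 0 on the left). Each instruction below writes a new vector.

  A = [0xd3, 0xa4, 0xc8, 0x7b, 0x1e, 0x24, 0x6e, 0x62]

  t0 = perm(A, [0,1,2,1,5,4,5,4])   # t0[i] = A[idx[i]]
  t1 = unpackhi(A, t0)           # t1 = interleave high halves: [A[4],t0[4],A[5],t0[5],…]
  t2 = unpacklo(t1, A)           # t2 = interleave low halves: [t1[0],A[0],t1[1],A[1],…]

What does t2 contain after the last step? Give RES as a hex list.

  t0: d3 a4 c8 a4 24 1e 24 1e
  t1: 1e 24 24 1e 6e 24 62 1e
  t2: 1e d3 24 a4 24 c8 1e 7b

RES = [0x1e, 0xd3, 0x24, 0xa4, 0x24, 0xc8, 0x1e, 0x7b]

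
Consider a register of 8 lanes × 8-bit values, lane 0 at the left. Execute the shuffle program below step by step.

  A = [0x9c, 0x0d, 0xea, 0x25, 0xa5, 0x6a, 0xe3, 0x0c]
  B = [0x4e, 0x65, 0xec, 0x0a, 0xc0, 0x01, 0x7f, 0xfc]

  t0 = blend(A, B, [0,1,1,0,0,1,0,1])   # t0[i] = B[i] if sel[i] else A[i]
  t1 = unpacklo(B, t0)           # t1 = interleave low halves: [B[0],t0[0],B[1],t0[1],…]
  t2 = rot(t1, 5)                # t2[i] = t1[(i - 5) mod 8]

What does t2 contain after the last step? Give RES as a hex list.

RES = [0x65, 0xec, 0xec, 0x0a, 0x25, 0x4e, 0x9c, 0x65]

→ t0 |9c|65|ec|25|a5|01|e3|fc|
→ t1 |4e|9c|65|65|ec|ec|0a|25|
→ t2 |65|ec|ec|0a|25|4e|9c|65|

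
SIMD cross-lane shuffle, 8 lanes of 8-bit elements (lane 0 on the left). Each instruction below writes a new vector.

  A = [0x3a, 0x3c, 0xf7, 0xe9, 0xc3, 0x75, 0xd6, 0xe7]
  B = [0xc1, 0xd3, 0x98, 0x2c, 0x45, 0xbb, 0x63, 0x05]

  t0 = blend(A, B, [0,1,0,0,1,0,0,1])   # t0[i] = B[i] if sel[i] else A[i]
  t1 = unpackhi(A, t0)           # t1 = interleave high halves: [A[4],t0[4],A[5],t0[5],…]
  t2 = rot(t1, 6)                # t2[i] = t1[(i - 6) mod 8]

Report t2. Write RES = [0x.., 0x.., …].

t0 = [0x3a, 0xd3, 0xf7, 0xe9, 0x45, 0x75, 0xd6, 0x05]
t1 = [0xc3, 0x45, 0x75, 0x75, 0xd6, 0xd6, 0xe7, 0x05]
t2 = [0x75, 0x75, 0xd6, 0xd6, 0xe7, 0x05, 0xc3, 0x45]

RES = [ 0x75  0x75  0xd6  0xd6  0xe7  0x05  0xc3  0x45 ]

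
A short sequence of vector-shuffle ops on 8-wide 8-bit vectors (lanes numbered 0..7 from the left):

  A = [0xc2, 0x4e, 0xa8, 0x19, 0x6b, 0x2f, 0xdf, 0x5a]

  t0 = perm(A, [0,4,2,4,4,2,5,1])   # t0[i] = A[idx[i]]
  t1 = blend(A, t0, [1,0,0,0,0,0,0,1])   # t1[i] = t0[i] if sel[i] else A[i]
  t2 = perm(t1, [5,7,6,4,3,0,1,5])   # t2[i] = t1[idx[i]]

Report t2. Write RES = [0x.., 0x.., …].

  t0: c2 6b a8 6b 6b a8 2f 4e
  t1: c2 4e a8 19 6b 2f df 4e
  t2: 2f 4e df 6b 19 c2 4e 2f

RES = [0x2f, 0x4e, 0xdf, 0x6b, 0x19, 0xc2, 0x4e, 0x2f]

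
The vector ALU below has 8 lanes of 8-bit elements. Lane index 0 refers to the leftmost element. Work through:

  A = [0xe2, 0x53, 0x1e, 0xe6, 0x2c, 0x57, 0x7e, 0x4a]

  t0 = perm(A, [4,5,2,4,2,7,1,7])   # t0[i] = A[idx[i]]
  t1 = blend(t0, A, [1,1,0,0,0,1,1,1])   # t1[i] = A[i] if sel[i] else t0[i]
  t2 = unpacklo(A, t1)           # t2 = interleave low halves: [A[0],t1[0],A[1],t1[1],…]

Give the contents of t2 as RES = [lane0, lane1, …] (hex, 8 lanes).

t0 = [0x2c, 0x57, 0x1e, 0x2c, 0x1e, 0x4a, 0x53, 0x4a]
t1 = [0xe2, 0x53, 0x1e, 0x2c, 0x1e, 0x57, 0x7e, 0x4a]
t2 = [0xe2, 0xe2, 0x53, 0x53, 0x1e, 0x1e, 0xe6, 0x2c]

RES = [0xe2, 0xe2, 0x53, 0x53, 0x1e, 0x1e, 0xe6, 0x2c]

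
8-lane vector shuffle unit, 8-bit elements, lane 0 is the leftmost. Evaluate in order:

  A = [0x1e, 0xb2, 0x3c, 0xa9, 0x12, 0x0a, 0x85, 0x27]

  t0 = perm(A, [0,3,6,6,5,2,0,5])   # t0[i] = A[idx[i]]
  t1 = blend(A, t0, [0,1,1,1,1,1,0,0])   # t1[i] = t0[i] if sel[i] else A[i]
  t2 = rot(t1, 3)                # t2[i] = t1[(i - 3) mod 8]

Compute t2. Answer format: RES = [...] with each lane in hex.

→ t0 |1e|a9|85|85|0a|3c|1e|0a|
→ t1 |1e|a9|85|85|0a|3c|85|27|
→ t2 |3c|85|27|1e|a9|85|85|0a|

RES = [ 0x3c  0x85  0x27  0x1e  0xa9  0x85  0x85  0x0a ]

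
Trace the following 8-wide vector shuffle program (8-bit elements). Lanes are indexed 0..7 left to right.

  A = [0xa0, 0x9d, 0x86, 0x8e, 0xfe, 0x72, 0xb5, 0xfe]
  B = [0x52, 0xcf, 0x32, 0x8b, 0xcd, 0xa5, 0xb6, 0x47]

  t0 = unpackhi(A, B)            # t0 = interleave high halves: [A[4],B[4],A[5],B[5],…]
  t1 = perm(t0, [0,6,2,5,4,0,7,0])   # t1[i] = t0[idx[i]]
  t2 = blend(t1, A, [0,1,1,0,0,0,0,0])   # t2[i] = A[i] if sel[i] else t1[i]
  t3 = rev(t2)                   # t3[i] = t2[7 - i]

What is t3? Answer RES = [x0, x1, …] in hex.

→ t0 |fe|cd|72|a5|b5|b6|fe|47|
→ t1 |fe|fe|72|b6|b5|fe|47|fe|
→ t2 |fe|9d|86|b6|b5|fe|47|fe|
→ t3 |fe|47|fe|b5|b6|86|9d|fe|

RES = [ 0xfe  0x47  0xfe  0xb5  0xb6  0x86  0x9d  0xfe ]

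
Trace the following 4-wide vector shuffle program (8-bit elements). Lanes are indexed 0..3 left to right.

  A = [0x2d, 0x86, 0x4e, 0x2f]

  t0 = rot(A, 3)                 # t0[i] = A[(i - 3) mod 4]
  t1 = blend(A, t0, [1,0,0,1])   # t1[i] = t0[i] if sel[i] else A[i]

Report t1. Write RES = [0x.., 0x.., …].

RES = [ 0x86  0x86  0x4e  0x2d ]

  t0: 86 4e 2f 2d
  t1: 86 86 4e 2d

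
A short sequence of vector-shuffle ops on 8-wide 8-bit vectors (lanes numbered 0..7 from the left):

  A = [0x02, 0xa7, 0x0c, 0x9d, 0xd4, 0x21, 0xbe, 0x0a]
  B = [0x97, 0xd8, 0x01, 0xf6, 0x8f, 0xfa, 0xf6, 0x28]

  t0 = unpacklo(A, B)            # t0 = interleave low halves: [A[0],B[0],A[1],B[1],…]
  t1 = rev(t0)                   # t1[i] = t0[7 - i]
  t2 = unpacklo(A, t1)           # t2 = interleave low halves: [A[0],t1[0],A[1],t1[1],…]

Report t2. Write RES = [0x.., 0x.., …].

→ t0 |02|97|a7|d8|0c|01|9d|f6|
→ t1 |f6|9d|01|0c|d8|a7|97|02|
→ t2 |02|f6|a7|9d|0c|01|9d|0c|

RES = [0x02, 0xf6, 0xa7, 0x9d, 0x0c, 0x01, 0x9d, 0x0c]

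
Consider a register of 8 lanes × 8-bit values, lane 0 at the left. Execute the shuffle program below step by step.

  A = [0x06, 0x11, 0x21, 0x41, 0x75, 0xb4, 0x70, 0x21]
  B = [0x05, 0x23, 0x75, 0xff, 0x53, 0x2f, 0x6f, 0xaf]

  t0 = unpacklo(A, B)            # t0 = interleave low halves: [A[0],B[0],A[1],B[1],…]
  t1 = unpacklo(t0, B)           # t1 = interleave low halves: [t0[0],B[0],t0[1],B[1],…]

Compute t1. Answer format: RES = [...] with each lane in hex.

→ t0 |06|05|11|23|21|75|41|ff|
→ t1 |06|05|05|23|11|75|23|ff|

RES = [ 0x06  0x05  0x05  0x23  0x11  0x75  0x23  0xff ]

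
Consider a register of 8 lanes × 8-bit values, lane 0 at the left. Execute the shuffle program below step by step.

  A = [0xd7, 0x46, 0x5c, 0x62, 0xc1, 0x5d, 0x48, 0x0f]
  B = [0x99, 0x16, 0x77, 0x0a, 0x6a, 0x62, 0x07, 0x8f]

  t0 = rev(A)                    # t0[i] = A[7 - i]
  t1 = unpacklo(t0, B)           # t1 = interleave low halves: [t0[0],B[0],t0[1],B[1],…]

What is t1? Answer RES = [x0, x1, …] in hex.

RES = [0x0f, 0x99, 0x48, 0x16, 0x5d, 0x77, 0xc1, 0x0a]

→ t0 |0f|48|5d|c1|62|5c|46|d7|
→ t1 |0f|99|48|16|5d|77|c1|0a|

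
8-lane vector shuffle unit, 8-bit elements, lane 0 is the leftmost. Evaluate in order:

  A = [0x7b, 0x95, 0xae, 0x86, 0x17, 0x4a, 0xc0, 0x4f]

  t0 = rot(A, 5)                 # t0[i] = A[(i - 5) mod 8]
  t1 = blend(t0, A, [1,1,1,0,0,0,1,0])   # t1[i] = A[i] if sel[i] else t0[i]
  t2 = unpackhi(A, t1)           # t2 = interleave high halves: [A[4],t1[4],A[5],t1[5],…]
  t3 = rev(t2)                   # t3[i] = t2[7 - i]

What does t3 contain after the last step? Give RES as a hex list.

→ t0 |86|17|4a|c0|4f|7b|95|ae|
→ t1 |7b|95|ae|c0|4f|7b|c0|ae|
→ t2 |17|4f|4a|7b|c0|c0|4f|ae|
→ t3 |ae|4f|c0|c0|7b|4a|4f|17|

RES = [0xae, 0x4f, 0xc0, 0xc0, 0x7b, 0x4a, 0x4f, 0x17]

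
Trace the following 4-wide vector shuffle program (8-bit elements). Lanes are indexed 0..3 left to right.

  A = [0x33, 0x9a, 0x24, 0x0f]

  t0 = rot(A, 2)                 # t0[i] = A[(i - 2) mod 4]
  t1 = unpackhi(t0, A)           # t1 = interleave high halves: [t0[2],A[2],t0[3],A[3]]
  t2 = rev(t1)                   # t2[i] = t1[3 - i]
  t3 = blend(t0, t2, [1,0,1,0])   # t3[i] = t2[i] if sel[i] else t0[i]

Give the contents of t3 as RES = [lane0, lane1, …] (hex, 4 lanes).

→ t0 |24|0f|33|9a|
→ t1 |33|24|9a|0f|
→ t2 |0f|9a|24|33|
→ t3 |0f|0f|24|9a|

RES = [ 0x0f  0x0f  0x24  0x9a ]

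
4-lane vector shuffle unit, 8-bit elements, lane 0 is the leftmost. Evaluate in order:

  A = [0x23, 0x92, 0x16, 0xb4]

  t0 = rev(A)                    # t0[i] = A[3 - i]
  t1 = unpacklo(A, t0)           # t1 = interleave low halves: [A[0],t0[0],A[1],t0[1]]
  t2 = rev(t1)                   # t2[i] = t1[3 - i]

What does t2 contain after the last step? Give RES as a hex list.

→ t0 |b4|16|92|23|
→ t1 |23|b4|92|16|
→ t2 |16|92|b4|23|

RES = [0x16, 0x92, 0xb4, 0x23]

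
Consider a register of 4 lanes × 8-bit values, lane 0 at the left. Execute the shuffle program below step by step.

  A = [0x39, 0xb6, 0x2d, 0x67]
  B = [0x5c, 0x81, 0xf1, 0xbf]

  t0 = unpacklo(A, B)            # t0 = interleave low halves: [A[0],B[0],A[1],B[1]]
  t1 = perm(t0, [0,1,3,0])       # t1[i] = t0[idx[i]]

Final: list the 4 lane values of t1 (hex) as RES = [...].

RES = [ 0x39  0x5c  0x81  0x39 ]

t0 = [0x39, 0x5c, 0xb6, 0x81]
t1 = [0x39, 0x5c, 0x81, 0x39]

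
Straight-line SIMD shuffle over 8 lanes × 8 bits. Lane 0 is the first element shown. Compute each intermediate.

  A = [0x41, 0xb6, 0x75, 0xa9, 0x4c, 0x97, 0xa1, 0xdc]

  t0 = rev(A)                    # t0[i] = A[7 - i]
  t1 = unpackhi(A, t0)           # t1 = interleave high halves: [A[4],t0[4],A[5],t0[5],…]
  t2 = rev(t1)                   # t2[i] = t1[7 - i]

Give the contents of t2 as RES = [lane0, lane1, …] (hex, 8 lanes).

RES = [0x41, 0xdc, 0xb6, 0xa1, 0x75, 0x97, 0xa9, 0x4c]

  t0: dc a1 97 4c a9 75 b6 41
  t1: 4c a9 97 75 a1 b6 dc 41
  t2: 41 dc b6 a1 75 97 a9 4c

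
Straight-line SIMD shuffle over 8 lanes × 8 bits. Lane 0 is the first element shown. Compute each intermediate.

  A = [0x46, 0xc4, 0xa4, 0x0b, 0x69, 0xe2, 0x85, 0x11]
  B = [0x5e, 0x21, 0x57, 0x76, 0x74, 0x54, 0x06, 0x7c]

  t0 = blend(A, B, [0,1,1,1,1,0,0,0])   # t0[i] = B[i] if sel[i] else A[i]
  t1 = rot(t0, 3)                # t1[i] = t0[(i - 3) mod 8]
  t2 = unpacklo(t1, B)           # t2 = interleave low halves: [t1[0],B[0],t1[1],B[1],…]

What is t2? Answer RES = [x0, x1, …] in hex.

RES = [ 0xe2  0x5e  0x85  0x21  0x11  0x57  0x46  0x76 ]

t0 = [0x46, 0x21, 0x57, 0x76, 0x74, 0xe2, 0x85, 0x11]
t1 = [0xe2, 0x85, 0x11, 0x46, 0x21, 0x57, 0x76, 0x74]
t2 = [0xe2, 0x5e, 0x85, 0x21, 0x11, 0x57, 0x46, 0x76]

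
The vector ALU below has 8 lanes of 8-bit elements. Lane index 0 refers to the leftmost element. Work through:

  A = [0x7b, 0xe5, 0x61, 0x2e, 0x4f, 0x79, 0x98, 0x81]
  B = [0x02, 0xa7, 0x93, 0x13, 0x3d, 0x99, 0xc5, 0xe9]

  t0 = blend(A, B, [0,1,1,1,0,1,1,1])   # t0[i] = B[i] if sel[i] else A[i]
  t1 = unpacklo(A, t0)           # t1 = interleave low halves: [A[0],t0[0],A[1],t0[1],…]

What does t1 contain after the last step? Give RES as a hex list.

t0 = [0x7b, 0xa7, 0x93, 0x13, 0x4f, 0x99, 0xc5, 0xe9]
t1 = [0x7b, 0x7b, 0xe5, 0xa7, 0x61, 0x93, 0x2e, 0x13]

RES = [0x7b, 0x7b, 0xe5, 0xa7, 0x61, 0x93, 0x2e, 0x13]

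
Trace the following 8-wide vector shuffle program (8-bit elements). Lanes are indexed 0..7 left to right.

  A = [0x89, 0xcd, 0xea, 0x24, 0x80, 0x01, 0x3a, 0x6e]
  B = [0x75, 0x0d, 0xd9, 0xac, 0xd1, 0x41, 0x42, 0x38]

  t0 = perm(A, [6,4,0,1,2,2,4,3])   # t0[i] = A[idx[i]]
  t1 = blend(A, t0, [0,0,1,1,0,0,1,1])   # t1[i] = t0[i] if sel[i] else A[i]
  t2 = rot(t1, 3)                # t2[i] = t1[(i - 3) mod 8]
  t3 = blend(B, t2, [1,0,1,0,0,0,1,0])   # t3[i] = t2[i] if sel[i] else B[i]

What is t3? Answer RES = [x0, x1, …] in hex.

RES = [0x01, 0x0d, 0x24, 0xac, 0xd1, 0x41, 0xcd, 0x38]

t0 = [0x3a, 0x80, 0x89, 0xcd, 0xea, 0xea, 0x80, 0x24]
t1 = [0x89, 0xcd, 0x89, 0xcd, 0x80, 0x01, 0x80, 0x24]
t2 = [0x01, 0x80, 0x24, 0x89, 0xcd, 0x89, 0xcd, 0x80]
t3 = [0x01, 0x0d, 0x24, 0xac, 0xd1, 0x41, 0xcd, 0x38]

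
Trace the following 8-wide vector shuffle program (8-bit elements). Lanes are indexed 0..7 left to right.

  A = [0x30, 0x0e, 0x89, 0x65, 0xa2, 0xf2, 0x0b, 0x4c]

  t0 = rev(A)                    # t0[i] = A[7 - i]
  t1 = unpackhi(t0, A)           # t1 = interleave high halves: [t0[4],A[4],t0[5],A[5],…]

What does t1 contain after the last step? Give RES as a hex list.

t0 = [0x4c, 0x0b, 0xf2, 0xa2, 0x65, 0x89, 0x0e, 0x30]
t1 = [0x65, 0xa2, 0x89, 0xf2, 0x0e, 0x0b, 0x30, 0x4c]

RES = [ 0x65  0xa2  0x89  0xf2  0x0e  0x0b  0x30  0x4c ]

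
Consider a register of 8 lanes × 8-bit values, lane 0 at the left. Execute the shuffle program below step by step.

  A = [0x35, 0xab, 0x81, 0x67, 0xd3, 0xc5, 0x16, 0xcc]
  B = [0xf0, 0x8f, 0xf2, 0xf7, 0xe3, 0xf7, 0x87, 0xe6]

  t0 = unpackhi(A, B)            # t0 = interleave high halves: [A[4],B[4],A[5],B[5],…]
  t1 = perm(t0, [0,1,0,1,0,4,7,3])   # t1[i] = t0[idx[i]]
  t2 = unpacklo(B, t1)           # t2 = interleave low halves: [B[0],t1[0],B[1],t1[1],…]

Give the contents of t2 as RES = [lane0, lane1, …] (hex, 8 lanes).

→ t0 |d3|e3|c5|f7|16|87|cc|e6|
→ t1 |d3|e3|d3|e3|d3|16|e6|f7|
→ t2 |f0|d3|8f|e3|f2|d3|f7|e3|

RES = [ 0xf0  0xd3  0x8f  0xe3  0xf2  0xd3  0xf7  0xe3 ]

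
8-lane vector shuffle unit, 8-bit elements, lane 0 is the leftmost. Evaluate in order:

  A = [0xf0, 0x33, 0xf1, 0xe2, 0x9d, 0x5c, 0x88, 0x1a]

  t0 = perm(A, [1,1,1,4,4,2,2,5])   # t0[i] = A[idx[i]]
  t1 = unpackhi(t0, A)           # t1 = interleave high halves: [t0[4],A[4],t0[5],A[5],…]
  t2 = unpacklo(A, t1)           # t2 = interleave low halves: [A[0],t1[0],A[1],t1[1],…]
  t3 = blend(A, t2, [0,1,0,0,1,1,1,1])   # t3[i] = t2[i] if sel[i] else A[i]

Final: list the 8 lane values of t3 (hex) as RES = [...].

t0 = [0x33, 0x33, 0x33, 0x9d, 0x9d, 0xf1, 0xf1, 0x5c]
t1 = [0x9d, 0x9d, 0xf1, 0x5c, 0xf1, 0x88, 0x5c, 0x1a]
t2 = [0xf0, 0x9d, 0x33, 0x9d, 0xf1, 0xf1, 0xe2, 0x5c]
t3 = [0xf0, 0x9d, 0xf1, 0xe2, 0xf1, 0xf1, 0xe2, 0x5c]

RES = [ 0xf0  0x9d  0xf1  0xe2  0xf1  0xf1  0xe2  0x5c ]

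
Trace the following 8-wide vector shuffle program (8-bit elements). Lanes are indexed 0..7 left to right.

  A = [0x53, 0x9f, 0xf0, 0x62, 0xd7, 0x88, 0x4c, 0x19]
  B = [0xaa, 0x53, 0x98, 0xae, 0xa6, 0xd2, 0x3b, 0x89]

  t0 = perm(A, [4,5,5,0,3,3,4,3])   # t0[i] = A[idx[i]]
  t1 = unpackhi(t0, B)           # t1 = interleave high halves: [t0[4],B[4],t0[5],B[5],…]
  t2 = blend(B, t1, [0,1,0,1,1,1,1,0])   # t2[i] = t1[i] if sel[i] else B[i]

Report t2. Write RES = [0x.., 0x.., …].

RES = [ 0xaa  0xa6  0x98  0xd2  0xd7  0x3b  0x62  0x89 ]

t0 = [0xd7, 0x88, 0x88, 0x53, 0x62, 0x62, 0xd7, 0x62]
t1 = [0x62, 0xa6, 0x62, 0xd2, 0xd7, 0x3b, 0x62, 0x89]
t2 = [0xaa, 0xa6, 0x98, 0xd2, 0xd7, 0x3b, 0x62, 0x89]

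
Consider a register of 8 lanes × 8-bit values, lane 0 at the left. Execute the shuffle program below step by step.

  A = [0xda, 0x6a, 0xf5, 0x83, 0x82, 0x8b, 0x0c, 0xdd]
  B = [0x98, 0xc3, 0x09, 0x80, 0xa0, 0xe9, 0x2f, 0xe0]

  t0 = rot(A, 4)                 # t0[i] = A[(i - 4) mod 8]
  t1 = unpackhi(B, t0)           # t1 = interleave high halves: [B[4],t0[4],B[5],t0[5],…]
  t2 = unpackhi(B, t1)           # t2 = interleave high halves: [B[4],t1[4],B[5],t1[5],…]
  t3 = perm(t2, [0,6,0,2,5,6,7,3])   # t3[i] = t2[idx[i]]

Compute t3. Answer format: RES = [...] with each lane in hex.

RES = [ 0xa0  0xe0  0xa0  0xe9  0xe0  0xe0  0x83  0xf5 ]

→ t0 |82|8b|0c|dd|da|6a|f5|83|
→ t1 |a0|da|e9|6a|2f|f5|e0|83|
→ t2 |a0|2f|e9|f5|2f|e0|e0|83|
→ t3 |a0|e0|a0|e9|e0|e0|83|f5|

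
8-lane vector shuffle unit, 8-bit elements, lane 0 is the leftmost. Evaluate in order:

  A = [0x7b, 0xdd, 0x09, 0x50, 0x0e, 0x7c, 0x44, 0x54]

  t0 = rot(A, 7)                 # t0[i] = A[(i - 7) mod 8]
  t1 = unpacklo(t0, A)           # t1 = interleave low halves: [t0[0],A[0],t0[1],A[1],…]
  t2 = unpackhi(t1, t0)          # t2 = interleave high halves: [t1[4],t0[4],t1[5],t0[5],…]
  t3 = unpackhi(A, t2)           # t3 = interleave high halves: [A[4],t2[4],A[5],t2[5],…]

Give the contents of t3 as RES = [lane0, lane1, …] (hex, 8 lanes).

RES = [0x0e, 0x0e, 0x7c, 0x54, 0x44, 0x50, 0x54, 0x7b]

t0 = [0xdd, 0x09, 0x50, 0x0e, 0x7c, 0x44, 0x54, 0x7b]
t1 = [0xdd, 0x7b, 0x09, 0xdd, 0x50, 0x09, 0x0e, 0x50]
t2 = [0x50, 0x7c, 0x09, 0x44, 0x0e, 0x54, 0x50, 0x7b]
t3 = [0x0e, 0x0e, 0x7c, 0x54, 0x44, 0x50, 0x54, 0x7b]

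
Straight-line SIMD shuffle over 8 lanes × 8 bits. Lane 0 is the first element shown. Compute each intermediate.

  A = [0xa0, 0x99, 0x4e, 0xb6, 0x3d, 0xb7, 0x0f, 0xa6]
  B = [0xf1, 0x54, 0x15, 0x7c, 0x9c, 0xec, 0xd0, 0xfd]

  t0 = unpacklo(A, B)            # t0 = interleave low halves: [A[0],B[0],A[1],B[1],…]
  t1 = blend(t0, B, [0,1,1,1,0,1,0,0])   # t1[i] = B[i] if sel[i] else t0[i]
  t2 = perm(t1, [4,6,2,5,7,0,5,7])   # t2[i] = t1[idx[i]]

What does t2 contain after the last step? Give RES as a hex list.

→ t0 |a0|f1|99|54|4e|15|b6|7c|
→ t1 |a0|54|15|7c|4e|ec|b6|7c|
→ t2 |4e|b6|15|ec|7c|a0|ec|7c|

RES = [ 0x4e  0xb6  0x15  0xec  0x7c  0xa0  0xec  0x7c ]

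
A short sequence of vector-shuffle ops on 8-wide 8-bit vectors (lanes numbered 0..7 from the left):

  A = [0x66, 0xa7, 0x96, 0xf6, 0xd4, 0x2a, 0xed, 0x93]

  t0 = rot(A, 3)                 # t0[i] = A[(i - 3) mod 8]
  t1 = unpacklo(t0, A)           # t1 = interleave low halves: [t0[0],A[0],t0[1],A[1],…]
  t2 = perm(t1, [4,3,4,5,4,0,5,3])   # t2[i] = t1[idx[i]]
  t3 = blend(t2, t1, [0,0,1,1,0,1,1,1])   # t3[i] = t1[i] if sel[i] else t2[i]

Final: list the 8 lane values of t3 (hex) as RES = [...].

RES = [0x93, 0xa7, 0xed, 0xa7, 0x93, 0x96, 0x66, 0xf6]

→ t0 |2a|ed|93|66|a7|96|f6|d4|
→ t1 |2a|66|ed|a7|93|96|66|f6|
→ t2 |93|a7|93|96|93|2a|96|a7|
→ t3 |93|a7|ed|a7|93|96|66|f6|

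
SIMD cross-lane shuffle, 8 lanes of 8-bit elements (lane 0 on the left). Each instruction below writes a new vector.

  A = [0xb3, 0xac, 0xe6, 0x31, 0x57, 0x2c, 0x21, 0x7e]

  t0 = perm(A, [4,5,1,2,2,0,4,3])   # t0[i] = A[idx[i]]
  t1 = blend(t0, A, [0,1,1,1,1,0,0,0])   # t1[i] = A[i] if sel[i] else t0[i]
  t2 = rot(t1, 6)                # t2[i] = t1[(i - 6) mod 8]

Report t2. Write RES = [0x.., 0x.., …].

t0 = [0x57, 0x2c, 0xac, 0xe6, 0xe6, 0xb3, 0x57, 0x31]
t1 = [0x57, 0xac, 0xe6, 0x31, 0x57, 0xb3, 0x57, 0x31]
t2 = [0xe6, 0x31, 0x57, 0xb3, 0x57, 0x31, 0x57, 0xac]

RES = [ 0xe6  0x31  0x57  0xb3  0x57  0x31  0x57  0xac ]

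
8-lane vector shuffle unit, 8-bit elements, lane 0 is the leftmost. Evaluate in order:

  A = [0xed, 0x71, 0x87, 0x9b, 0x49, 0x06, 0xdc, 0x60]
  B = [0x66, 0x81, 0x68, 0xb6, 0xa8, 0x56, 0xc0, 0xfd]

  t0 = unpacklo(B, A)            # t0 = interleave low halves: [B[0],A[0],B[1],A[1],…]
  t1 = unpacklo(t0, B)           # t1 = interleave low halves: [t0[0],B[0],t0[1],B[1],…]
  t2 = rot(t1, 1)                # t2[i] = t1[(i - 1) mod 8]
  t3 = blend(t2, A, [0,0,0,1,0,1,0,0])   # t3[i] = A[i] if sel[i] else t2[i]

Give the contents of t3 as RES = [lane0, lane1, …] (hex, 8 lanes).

→ t0 |66|ed|81|71|68|87|b6|9b|
→ t1 |66|66|ed|81|81|68|71|b6|
→ t2 |b6|66|66|ed|81|81|68|71|
→ t3 |b6|66|66|9b|81|06|68|71|

RES = [0xb6, 0x66, 0x66, 0x9b, 0x81, 0x06, 0x68, 0x71]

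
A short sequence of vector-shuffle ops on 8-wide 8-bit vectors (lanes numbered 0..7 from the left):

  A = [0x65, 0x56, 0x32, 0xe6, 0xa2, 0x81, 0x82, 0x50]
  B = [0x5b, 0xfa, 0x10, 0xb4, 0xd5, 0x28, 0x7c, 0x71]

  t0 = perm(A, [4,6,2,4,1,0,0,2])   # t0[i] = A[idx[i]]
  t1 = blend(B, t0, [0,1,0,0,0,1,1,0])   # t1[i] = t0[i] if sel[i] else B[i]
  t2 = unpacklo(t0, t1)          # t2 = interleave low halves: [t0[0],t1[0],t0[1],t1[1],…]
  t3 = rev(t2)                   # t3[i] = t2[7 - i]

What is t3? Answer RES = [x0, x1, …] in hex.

RES = [ 0xb4  0xa2  0x10  0x32  0x82  0x82  0x5b  0xa2 ]

  t0: a2 82 32 a2 56 65 65 32
  t1: 5b 82 10 b4 d5 65 65 71
  t2: a2 5b 82 82 32 10 a2 b4
  t3: b4 a2 10 32 82 82 5b a2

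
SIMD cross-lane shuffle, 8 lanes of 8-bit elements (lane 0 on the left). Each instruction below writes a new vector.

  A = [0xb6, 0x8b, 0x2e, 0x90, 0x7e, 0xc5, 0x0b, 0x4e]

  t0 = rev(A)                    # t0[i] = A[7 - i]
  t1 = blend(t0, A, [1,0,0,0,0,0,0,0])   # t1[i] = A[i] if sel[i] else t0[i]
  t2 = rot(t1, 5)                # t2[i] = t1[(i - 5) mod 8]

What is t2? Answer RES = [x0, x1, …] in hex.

  t0: 4e 0b c5 7e 90 2e 8b b6
  t1: b6 0b c5 7e 90 2e 8b b6
  t2: 7e 90 2e 8b b6 b6 0b c5

RES = [0x7e, 0x90, 0x2e, 0x8b, 0xb6, 0xb6, 0x0b, 0xc5]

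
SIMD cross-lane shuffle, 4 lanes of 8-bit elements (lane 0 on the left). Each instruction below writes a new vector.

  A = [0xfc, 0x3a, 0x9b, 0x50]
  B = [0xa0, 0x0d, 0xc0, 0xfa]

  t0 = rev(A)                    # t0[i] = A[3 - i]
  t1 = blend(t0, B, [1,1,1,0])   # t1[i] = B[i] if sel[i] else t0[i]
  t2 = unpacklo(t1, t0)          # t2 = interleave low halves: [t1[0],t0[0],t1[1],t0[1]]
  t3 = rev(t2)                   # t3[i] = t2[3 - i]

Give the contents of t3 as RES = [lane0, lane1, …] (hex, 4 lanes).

t0 = [0x50, 0x9b, 0x3a, 0xfc]
t1 = [0xa0, 0x0d, 0xc0, 0xfc]
t2 = [0xa0, 0x50, 0x0d, 0x9b]
t3 = [0x9b, 0x0d, 0x50, 0xa0]

RES = [0x9b, 0x0d, 0x50, 0xa0]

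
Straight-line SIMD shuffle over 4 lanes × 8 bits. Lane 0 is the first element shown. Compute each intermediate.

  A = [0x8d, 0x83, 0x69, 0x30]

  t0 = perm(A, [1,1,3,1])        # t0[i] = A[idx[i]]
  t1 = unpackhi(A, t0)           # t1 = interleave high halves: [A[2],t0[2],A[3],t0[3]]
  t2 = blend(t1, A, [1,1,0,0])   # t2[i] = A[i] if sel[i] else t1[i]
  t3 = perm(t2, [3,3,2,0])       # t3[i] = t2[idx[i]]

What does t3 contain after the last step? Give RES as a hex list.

t0 = [0x83, 0x83, 0x30, 0x83]
t1 = [0x69, 0x30, 0x30, 0x83]
t2 = [0x8d, 0x83, 0x30, 0x83]
t3 = [0x83, 0x83, 0x30, 0x8d]

RES = [ 0x83  0x83  0x30  0x8d ]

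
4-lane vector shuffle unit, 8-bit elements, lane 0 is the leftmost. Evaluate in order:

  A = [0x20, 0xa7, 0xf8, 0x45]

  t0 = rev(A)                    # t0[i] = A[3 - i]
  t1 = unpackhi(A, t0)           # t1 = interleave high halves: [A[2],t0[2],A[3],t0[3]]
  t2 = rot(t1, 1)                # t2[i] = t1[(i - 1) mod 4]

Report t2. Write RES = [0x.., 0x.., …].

RES = [ 0x20  0xf8  0xa7  0x45 ]

  t0: 45 f8 a7 20
  t1: f8 a7 45 20
  t2: 20 f8 a7 45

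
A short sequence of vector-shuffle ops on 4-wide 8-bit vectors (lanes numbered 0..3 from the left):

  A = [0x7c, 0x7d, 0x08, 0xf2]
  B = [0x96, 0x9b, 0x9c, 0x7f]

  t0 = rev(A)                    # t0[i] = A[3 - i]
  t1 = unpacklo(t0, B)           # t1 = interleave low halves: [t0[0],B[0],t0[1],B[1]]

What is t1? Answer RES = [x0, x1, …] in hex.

RES = [ 0xf2  0x96  0x08  0x9b ]

  t0: f2 08 7d 7c
  t1: f2 96 08 9b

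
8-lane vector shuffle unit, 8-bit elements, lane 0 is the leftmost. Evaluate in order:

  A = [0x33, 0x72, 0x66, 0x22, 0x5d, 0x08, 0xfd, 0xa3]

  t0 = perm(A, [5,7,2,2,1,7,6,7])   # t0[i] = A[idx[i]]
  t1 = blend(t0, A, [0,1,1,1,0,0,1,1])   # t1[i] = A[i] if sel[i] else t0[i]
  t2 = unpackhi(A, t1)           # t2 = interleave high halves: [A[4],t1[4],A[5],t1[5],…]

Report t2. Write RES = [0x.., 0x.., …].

  t0: 08 a3 66 66 72 a3 fd a3
  t1: 08 72 66 22 72 a3 fd a3
  t2: 5d 72 08 a3 fd fd a3 a3

RES = [0x5d, 0x72, 0x08, 0xa3, 0xfd, 0xfd, 0xa3, 0xa3]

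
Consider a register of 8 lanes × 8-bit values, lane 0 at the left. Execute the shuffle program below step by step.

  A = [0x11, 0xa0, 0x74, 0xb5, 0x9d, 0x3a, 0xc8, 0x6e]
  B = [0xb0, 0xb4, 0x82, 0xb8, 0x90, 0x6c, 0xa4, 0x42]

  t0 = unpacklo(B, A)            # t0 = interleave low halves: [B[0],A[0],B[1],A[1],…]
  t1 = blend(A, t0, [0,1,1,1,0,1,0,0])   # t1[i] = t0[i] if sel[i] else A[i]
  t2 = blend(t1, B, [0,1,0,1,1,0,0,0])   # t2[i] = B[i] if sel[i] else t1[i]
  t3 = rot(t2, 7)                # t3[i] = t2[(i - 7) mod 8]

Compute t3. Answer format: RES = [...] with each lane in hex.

t0 = [0xb0, 0x11, 0xb4, 0xa0, 0x82, 0x74, 0xb8, 0xb5]
t1 = [0x11, 0x11, 0xb4, 0xa0, 0x9d, 0x74, 0xc8, 0x6e]
t2 = [0x11, 0xb4, 0xb4, 0xb8, 0x90, 0x74, 0xc8, 0x6e]
t3 = [0xb4, 0xb4, 0xb8, 0x90, 0x74, 0xc8, 0x6e, 0x11]

RES = [ 0xb4  0xb4  0xb8  0x90  0x74  0xc8  0x6e  0x11 ]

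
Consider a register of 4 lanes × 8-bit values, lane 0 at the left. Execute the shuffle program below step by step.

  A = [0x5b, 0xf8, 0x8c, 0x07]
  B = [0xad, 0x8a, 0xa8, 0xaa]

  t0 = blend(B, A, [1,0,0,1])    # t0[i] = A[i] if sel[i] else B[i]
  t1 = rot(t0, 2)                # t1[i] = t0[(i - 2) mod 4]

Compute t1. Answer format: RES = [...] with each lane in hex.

RES = [ 0xa8  0x07  0x5b  0x8a ]

  t0: 5b 8a a8 07
  t1: a8 07 5b 8a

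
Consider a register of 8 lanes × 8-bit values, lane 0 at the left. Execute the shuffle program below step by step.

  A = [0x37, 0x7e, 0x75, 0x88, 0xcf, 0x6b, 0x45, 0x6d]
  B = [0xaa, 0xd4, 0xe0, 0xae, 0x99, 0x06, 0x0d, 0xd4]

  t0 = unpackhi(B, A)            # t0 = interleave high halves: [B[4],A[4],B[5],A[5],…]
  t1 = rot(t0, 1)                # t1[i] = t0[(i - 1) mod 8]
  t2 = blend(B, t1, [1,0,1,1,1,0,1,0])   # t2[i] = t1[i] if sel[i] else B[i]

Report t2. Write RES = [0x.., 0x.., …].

t0 = [0x99, 0xcf, 0x06, 0x6b, 0x0d, 0x45, 0xd4, 0x6d]
t1 = [0x6d, 0x99, 0xcf, 0x06, 0x6b, 0x0d, 0x45, 0xd4]
t2 = [0x6d, 0xd4, 0xcf, 0x06, 0x6b, 0x06, 0x45, 0xd4]

RES = [ 0x6d  0xd4  0xcf  0x06  0x6b  0x06  0x45  0xd4 ]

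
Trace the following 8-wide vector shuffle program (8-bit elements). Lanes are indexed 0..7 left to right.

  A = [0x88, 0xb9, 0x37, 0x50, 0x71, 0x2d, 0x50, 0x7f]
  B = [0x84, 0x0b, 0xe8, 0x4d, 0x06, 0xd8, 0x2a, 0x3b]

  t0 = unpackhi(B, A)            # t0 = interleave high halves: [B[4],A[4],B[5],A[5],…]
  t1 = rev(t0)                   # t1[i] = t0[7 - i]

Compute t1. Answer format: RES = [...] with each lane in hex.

→ t0 |06|71|d8|2d|2a|50|3b|7f|
→ t1 |7f|3b|50|2a|2d|d8|71|06|

RES = [ 0x7f  0x3b  0x50  0x2a  0x2d  0xd8  0x71  0x06 ]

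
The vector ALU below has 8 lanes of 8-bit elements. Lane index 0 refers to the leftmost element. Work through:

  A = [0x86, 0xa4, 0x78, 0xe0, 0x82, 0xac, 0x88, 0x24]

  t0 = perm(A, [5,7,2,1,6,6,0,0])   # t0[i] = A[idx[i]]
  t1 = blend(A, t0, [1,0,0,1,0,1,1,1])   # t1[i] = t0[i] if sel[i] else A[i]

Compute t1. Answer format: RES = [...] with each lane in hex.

RES = [0xac, 0xa4, 0x78, 0xa4, 0x82, 0x88, 0x86, 0x86]

  t0: ac 24 78 a4 88 88 86 86
  t1: ac a4 78 a4 82 88 86 86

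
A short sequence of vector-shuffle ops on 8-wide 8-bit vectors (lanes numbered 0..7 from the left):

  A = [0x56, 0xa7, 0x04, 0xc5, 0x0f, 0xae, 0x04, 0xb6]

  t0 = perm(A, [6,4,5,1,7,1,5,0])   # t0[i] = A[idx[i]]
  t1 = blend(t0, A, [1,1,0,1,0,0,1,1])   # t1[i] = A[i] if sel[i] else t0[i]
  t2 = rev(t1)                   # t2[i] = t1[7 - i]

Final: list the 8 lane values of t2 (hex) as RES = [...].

t0 = [0x04, 0x0f, 0xae, 0xa7, 0xb6, 0xa7, 0xae, 0x56]
t1 = [0x56, 0xa7, 0xae, 0xc5, 0xb6, 0xa7, 0x04, 0xb6]
t2 = [0xb6, 0x04, 0xa7, 0xb6, 0xc5, 0xae, 0xa7, 0x56]

RES = [ 0xb6  0x04  0xa7  0xb6  0xc5  0xae  0xa7  0x56 ]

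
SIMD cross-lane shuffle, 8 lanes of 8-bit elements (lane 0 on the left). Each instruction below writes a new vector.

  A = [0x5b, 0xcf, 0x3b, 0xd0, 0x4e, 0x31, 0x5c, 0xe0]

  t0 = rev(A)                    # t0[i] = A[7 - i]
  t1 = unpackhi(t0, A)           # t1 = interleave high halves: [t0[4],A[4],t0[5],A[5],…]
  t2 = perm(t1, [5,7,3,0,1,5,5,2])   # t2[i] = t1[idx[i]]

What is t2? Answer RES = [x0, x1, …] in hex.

RES = [ 0x5c  0xe0  0x31  0xd0  0x4e  0x5c  0x5c  0x3b ]

  t0: e0 5c 31 4e d0 3b cf 5b
  t1: d0 4e 3b 31 cf 5c 5b e0
  t2: 5c e0 31 d0 4e 5c 5c 3b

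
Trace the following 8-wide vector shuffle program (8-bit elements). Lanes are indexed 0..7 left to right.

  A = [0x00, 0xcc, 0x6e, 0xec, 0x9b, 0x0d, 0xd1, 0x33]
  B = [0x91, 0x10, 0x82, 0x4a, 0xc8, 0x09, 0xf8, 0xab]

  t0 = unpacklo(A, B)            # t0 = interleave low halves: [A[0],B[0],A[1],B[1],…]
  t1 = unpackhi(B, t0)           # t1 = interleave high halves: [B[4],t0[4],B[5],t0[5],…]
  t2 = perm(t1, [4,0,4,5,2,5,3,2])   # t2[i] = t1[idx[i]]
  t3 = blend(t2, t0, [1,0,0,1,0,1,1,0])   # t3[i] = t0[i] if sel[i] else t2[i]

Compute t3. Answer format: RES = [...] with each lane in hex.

RES = [ 0x00  0xc8  0xf8  0x10  0x09  0x82  0xec  0x09 ]

t0 = [0x00, 0x91, 0xcc, 0x10, 0x6e, 0x82, 0xec, 0x4a]
t1 = [0xc8, 0x6e, 0x09, 0x82, 0xf8, 0xec, 0xab, 0x4a]
t2 = [0xf8, 0xc8, 0xf8, 0xec, 0x09, 0xec, 0x82, 0x09]
t3 = [0x00, 0xc8, 0xf8, 0x10, 0x09, 0x82, 0xec, 0x09]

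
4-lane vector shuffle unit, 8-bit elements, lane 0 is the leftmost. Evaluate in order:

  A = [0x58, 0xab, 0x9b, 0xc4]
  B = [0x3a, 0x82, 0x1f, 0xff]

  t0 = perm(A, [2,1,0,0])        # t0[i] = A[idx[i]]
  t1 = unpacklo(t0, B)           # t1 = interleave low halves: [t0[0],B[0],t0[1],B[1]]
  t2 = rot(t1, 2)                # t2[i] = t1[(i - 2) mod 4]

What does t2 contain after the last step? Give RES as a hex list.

  t0: 9b ab 58 58
  t1: 9b 3a ab 82
  t2: ab 82 9b 3a

RES = [0xab, 0x82, 0x9b, 0x3a]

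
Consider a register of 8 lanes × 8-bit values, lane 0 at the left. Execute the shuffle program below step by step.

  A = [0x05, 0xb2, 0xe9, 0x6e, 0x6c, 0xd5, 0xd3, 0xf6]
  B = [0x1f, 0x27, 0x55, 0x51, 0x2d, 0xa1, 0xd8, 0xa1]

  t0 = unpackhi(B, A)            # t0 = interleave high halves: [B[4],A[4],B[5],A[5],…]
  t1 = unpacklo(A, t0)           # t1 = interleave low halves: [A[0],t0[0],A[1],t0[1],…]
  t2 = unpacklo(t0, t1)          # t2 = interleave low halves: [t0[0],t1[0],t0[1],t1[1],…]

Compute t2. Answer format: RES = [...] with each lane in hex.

RES = [0x2d, 0x05, 0x6c, 0x2d, 0xa1, 0xb2, 0xd5, 0x6c]

  t0: 2d 6c a1 d5 d8 d3 a1 f6
  t1: 05 2d b2 6c e9 a1 6e d5
  t2: 2d 05 6c 2d a1 b2 d5 6c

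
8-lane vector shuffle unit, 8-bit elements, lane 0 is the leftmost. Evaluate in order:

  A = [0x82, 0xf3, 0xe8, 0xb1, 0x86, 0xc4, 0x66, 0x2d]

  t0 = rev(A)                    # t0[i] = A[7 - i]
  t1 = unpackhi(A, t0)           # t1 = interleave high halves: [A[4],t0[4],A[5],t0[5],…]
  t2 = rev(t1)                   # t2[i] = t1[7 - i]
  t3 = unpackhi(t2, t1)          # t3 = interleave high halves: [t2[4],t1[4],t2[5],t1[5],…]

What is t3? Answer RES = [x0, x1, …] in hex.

RES = [0xe8, 0x66, 0xc4, 0xf3, 0xb1, 0x2d, 0x86, 0x82]

→ t0 |2d|66|c4|86|b1|e8|f3|82|
→ t1 |86|b1|c4|e8|66|f3|2d|82|
→ t2 |82|2d|f3|66|e8|c4|b1|86|
→ t3 |e8|66|c4|f3|b1|2d|86|82|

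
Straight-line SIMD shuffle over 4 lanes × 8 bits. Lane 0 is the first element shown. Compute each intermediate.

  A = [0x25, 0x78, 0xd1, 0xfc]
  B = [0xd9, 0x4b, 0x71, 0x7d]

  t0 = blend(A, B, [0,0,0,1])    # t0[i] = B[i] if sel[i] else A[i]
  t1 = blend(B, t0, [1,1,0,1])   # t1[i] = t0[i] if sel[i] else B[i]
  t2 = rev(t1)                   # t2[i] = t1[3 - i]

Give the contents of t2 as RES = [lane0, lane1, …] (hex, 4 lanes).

→ t0 |25|78|d1|7d|
→ t1 |25|78|71|7d|
→ t2 |7d|71|78|25|

RES = [ 0x7d  0x71  0x78  0x25 ]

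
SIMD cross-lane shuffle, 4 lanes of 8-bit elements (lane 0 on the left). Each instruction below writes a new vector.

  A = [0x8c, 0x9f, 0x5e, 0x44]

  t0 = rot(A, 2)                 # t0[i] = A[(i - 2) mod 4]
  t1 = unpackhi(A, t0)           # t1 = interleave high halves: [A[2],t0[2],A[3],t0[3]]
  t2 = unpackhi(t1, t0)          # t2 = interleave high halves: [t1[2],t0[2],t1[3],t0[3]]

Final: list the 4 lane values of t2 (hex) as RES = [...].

→ t0 |5e|44|8c|9f|
→ t1 |5e|8c|44|9f|
→ t2 |44|8c|9f|9f|

RES = [0x44, 0x8c, 0x9f, 0x9f]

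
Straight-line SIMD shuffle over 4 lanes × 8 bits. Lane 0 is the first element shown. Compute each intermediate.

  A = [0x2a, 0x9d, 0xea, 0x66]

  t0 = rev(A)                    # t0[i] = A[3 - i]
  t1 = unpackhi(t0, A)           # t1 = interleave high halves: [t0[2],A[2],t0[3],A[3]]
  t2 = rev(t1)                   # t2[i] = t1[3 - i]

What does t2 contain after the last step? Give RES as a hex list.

t0 = [0x66, 0xea, 0x9d, 0x2a]
t1 = [0x9d, 0xea, 0x2a, 0x66]
t2 = [0x66, 0x2a, 0xea, 0x9d]

RES = [ 0x66  0x2a  0xea  0x9d ]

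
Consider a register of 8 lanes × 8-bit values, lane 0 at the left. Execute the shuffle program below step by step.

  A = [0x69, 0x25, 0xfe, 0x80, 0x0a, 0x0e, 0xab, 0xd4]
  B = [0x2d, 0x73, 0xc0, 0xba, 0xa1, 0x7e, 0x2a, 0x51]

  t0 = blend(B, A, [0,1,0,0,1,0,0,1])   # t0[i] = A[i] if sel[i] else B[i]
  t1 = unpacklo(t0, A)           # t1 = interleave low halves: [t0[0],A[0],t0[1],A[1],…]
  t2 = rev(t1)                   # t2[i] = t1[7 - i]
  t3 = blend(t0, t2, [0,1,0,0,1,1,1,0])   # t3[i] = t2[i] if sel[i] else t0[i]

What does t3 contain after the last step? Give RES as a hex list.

RES = [ 0x2d  0xba  0xc0  0xba  0x25  0x25  0x69  0xd4 ]

→ t0 |2d|25|c0|ba|0a|7e|2a|d4|
→ t1 |2d|69|25|25|c0|fe|ba|80|
→ t2 |80|ba|fe|c0|25|25|69|2d|
→ t3 |2d|ba|c0|ba|25|25|69|d4|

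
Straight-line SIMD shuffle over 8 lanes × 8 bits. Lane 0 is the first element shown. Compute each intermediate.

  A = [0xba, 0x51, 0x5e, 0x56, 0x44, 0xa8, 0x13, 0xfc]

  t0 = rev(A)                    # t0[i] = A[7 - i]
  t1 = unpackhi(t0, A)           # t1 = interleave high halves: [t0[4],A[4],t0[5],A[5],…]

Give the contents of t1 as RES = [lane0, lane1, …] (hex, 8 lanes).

t0 = [0xfc, 0x13, 0xa8, 0x44, 0x56, 0x5e, 0x51, 0xba]
t1 = [0x56, 0x44, 0x5e, 0xa8, 0x51, 0x13, 0xba, 0xfc]

RES = [ 0x56  0x44  0x5e  0xa8  0x51  0x13  0xba  0xfc ]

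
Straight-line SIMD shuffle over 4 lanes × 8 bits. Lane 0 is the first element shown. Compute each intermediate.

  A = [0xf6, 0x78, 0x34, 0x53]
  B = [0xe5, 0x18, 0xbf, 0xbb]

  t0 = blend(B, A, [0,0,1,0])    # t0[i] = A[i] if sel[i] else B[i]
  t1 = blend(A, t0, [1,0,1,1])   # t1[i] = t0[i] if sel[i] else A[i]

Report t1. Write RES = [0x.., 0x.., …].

RES = [0xe5, 0x78, 0x34, 0xbb]

  t0: e5 18 34 bb
  t1: e5 78 34 bb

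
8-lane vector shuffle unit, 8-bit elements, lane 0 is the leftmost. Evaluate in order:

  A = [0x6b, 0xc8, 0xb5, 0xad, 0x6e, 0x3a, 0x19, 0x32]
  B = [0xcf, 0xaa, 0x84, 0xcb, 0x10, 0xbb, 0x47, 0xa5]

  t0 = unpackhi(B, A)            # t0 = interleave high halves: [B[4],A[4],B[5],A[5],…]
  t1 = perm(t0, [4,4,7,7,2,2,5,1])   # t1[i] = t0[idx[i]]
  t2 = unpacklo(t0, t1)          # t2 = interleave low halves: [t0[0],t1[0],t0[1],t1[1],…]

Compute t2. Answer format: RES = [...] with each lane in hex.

RES = [ 0x10  0x47  0x6e  0x47  0xbb  0x32  0x3a  0x32 ]

→ t0 |10|6e|bb|3a|47|19|a5|32|
→ t1 |47|47|32|32|bb|bb|19|6e|
→ t2 |10|47|6e|47|bb|32|3a|32|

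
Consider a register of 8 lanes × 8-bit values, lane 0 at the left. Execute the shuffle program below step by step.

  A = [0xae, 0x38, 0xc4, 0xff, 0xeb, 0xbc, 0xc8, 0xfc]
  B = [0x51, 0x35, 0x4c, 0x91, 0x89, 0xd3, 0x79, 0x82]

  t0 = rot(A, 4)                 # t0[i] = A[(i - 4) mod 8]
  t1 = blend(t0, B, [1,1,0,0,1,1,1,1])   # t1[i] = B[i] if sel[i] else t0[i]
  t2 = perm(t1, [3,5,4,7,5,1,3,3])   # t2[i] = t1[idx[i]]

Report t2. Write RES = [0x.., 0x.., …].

RES = [0xfc, 0xd3, 0x89, 0x82, 0xd3, 0x35, 0xfc, 0xfc]

  t0: eb bc c8 fc ae 38 c4 ff
  t1: 51 35 c8 fc 89 d3 79 82
  t2: fc d3 89 82 d3 35 fc fc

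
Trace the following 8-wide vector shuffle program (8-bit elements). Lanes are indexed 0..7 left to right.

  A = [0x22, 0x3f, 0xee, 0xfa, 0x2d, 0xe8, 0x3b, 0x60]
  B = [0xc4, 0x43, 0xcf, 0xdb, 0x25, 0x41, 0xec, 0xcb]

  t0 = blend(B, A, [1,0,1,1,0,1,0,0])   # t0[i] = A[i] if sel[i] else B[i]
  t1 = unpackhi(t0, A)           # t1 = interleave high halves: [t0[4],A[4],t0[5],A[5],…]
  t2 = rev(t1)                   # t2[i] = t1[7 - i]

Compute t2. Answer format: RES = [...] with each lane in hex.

  t0: 22 43 ee fa 25 e8 ec cb
  t1: 25 2d e8 e8 ec 3b cb 60
  t2: 60 cb 3b ec e8 e8 2d 25

RES = [ 0x60  0xcb  0x3b  0xec  0xe8  0xe8  0x2d  0x25 ]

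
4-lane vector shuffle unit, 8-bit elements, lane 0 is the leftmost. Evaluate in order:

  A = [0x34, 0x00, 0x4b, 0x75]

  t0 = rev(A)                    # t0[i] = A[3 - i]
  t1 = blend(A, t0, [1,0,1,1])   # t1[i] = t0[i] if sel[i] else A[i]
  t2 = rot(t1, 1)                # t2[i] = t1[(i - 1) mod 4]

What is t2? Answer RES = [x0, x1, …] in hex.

t0 = [0x75, 0x4b, 0x00, 0x34]
t1 = [0x75, 0x00, 0x00, 0x34]
t2 = [0x34, 0x75, 0x00, 0x00]

RES = [ 0x34  0x75  0x00  0x00 ]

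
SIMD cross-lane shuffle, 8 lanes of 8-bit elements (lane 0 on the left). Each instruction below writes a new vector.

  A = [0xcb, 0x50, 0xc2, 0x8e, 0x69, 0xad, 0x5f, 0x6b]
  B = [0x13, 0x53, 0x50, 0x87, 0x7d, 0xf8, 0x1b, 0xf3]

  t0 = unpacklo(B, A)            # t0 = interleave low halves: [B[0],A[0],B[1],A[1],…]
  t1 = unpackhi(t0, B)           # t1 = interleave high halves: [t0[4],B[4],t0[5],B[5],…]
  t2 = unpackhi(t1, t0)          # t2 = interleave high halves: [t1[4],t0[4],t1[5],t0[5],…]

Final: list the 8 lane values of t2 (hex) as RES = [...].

RES = [0x87, 0x50, 0x1b, 0xc2, 0x8e, 0x87, 0xf3, 0x8e]

→ t0 |13|cb|53|50|50|c2|87|8e|
→ t1 |50|7d|c2|f8|87|1b|8e|f3|
→ t2 |87|50|1b|c2|8e|87|f3|8e|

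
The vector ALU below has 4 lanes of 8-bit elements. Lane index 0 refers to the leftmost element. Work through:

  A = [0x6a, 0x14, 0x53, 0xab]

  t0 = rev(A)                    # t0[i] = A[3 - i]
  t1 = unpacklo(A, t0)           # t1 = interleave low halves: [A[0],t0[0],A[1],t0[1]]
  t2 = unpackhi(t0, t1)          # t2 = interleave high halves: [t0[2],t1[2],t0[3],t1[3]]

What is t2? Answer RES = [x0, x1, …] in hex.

RES = [0x14, 0x14, 0x6a, 0x53]

t0 = [0xab, 0x53, 0x14, 0x6a]
t1 = [0x6a, 0xab, 0x14, 0x53]
t2 = [0x14, 0x14, 0x6a, 0x53]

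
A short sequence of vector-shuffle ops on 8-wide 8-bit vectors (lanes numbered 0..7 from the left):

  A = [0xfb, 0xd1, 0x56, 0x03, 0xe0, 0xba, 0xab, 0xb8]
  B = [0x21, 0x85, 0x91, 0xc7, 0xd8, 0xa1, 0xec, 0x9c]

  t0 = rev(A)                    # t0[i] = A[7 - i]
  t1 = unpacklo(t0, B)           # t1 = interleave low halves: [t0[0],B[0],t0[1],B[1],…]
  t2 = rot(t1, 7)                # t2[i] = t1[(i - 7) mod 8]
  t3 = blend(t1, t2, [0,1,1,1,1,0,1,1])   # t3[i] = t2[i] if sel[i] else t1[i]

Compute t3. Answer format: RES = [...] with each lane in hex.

t0 = [0xb8, 0xab, 0xba, 0xe0, 0x03, 0x56, 0xd1, 0xfb]
t1 = [0xb8, 0x21, 0xab, 0x85, 0xba, 0x91, 0xe0, 0xc7]
t2 = [0x21, 0xab, 0x85, 0xba, 0x91, 0xe0, 0xc7, 0xb8]
t3 = [0xb8, 0xab, 0x85, 0xba, 0x91, 0x91, 0xc7, 0xb8]

RES = [0xb8, 0xab, 0x85, 0xba, 0x91, 0x91, 0xc7, 0xb8]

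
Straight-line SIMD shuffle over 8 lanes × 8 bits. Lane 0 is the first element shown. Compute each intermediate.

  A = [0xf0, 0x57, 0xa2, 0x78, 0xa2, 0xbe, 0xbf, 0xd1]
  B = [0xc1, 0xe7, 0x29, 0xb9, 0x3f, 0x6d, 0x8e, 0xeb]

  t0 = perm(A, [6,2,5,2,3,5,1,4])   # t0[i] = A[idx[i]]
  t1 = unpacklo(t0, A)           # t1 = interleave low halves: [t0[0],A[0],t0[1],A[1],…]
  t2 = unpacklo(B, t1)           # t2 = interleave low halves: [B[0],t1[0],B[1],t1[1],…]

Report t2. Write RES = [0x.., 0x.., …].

→ t0 |bf|a2|be|a2|78|be|57|a2|
→ t1 |bf|f0|a2|57|be|a2|a2|78|
→ t2 |c1|bf|e7|f0|29|a2|b9|57|

RES = [ 0xc1  0xbf  0xe7  0xf0  0x29  0xa2  0xb9  0x57 ]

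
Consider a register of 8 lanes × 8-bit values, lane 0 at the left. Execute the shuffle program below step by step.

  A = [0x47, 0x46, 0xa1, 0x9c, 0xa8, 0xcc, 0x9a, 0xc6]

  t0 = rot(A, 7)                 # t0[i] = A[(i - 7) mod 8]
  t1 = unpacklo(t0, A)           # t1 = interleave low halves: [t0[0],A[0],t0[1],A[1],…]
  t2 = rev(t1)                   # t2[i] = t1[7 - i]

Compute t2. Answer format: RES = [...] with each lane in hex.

RES = [0x9c, 0xa8, 0xa1, 0x9c, 0x46, 0xa1, 0x47, 0x46]

→ t0 |46|a1|9c|a8|cc|9a|c6|47|
→ t1 |46|47|a1|46|9c|a1|a8|9c|
→ t2 |9c|a8|a1|9c|46|a1|47|46|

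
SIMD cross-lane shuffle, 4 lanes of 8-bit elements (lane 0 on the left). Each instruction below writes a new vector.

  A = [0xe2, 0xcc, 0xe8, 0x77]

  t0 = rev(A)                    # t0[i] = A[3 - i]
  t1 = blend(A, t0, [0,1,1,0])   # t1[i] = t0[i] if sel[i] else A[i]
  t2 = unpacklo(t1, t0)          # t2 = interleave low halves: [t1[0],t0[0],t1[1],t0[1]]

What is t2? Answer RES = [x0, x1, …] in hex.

→ t0 |77|e8|cc|e2|
→ t1 |e2|e8|cc|77|
→ t2 |e2|77|e8|e8|

RES = [0xe2, 0x77, 0xe8, 0xe8]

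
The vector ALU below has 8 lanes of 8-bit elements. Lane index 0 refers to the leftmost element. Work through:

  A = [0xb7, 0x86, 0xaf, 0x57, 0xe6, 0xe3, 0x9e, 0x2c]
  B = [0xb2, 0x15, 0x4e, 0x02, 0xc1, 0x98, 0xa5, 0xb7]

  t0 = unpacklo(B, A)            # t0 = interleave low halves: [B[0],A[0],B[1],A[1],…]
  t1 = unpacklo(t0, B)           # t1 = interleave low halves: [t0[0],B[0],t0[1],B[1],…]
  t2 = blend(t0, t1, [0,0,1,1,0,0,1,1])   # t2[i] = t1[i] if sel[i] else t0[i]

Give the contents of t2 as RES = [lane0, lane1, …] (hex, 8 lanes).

t0 = [0xb2, 0xb7, 0x15, 0x86, 0x4e, 0xaf, 0x02, 0x57]
t1 = [0xb2, 0xb2, 0xb7, 0x15, 0x15, 0x4e, 0x86, 0x02]
t2 = [0xb2, 0xb7, 0xb7, 0x15, 0x4e, 0xaf, 0x86, 0x02]

RES = [0xb2, 0xb7, 0xb7, 0x15, 0x4e, 0xaf, 0x86, 0x02]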